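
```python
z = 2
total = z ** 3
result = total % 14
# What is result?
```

Answer: 8

Derivation:
Trace (tracking result):
z = 2  # -> z = 2
total = z ** 3  # -> total = 8
result = total % 14  # -> result = 8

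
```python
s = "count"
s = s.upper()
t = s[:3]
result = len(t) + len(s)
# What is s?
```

Answer: 'COUNT'

Derivation:
Trace (tracking s):
s = 'count'  # -> s = 'count'
s = s.upper()  # -> s = 'COUNT'
t = s[:3]  # -> t = 'COU'
result = len(t) + len(s)  # -> result = 8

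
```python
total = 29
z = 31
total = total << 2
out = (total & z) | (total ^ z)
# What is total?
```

Answer: 116

Derivation:
Trace (tracking total):
total = 29  # -> total = 29
z = 31  # -> z = 31
total = total << 2  # -> total = 116
out = total & z | total ^ z  # -> out = 127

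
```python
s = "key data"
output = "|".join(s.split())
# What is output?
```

Trace (tracking output):
s = 'key data'  # -> s = 'key data'
output = '|'.join(s.split())  # -> output = 'key|data'

Answer: 'key|data'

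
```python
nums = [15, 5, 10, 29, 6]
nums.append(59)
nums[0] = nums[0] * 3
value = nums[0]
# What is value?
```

Answer: 45

Derivation:
Trace (tracking value):
nums = [15, 5, 10, 29, 6]  # -> nums = [15, 5, 10, 29, 6]
nums.append(59)  # -> nums = [15, 5, 10, 29, 6, 59]
nums[0] = nums[0] * 3  # -> nums = [45, 5, 10, 29, 6, 59]
value = nums[0]  # -> value = 45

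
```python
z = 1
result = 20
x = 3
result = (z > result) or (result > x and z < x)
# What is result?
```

Answer: True

Derivation:
Trace (tracking result):
z = 1  # -> z = 1
result = 20  # -> result = 20
x = 3  # -> x = 3
result = z > result or (result > x and z < x)  # -> result = True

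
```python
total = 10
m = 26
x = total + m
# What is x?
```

Trace (tracking x):
total = 10  # -> total = 10
m = 26  # -> m = 26
x = total + m  # -> x = 36

Answer: 36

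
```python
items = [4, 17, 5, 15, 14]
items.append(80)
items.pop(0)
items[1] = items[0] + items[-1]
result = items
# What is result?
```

Answer: [17, 97, 15, 14, 80]

Derivation:
Trace (tracking result):
items = [4, 17, 5, 15, 14]  # -> items = [4, 17, 5, 15, 14]
items.append(80)  # -> items = [4, 17, 5, 15, 14, 80]
items.pop(0)  # -> items = [17, 5, 15, 14, 80]
items[1] = items[0] + items[-1]  # -> items = [17, 97, 15, 14, 80]
result = items  # -> result = [17, 97, 15, 14, 80]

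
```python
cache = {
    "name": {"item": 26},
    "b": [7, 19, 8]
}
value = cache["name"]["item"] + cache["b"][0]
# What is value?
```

Trace (tracking value):
cache = {'name': {'item': 26}, 'b': [7, 19, 8]}  # -> cache = {'name': {'item': 26}, 'b': [7, 19, 8]}
value = cache['name']['item'] + cache['b'][0]  # -> value = 33

Answer: 33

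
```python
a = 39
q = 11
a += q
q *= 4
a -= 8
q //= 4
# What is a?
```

Trace (tracking a):
a = 39  # -> a = 39
q = 11  # -> q = 11
a += q  # -> a = 50
q *= 4  # -> q = 44
a -= 8  # -> a = 42
q //= 4  # -> q = 11

Answer: 42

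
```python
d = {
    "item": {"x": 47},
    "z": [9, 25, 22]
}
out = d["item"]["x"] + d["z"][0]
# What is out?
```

Trace (tracking out):
d = {'item': {'x': 47}, 'z': [9, 25, 22]}  # -> d = {'item': {'x': 47}, 'z': [9, 25, 22]}
out = d['item']['x'] + d['z'][0]  # -> out = 56

Answer: 56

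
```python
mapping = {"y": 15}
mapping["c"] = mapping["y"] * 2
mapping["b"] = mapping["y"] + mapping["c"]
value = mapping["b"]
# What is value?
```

Answer: 45

Derivation:
Trace (tracking value):
mapping = {'y': 15}  # -> mapping = {'y': 15}
mapping['c'] = mapping['y'] * 2  # -> mapping = {'y': 15, 'c': 30}
mapping['b'] = mapping['y'] + mapping['c']  # -> mapping = {'y': 15, 'c': 30, 'b': 45}
value = mapping['b']  # -> value = 45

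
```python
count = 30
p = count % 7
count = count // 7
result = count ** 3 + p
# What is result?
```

Answer: 66

Derivation:
Trace (tracking result):
count = 30  # -> count = 30
p = count % 7  # -> p = 2
count = count // 7  # -> count = 4
result = count ** 3 + p  # -> result = 66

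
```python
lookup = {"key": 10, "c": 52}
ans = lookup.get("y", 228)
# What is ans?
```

Answer: 228

Derivation:
Trace (tracking ans):
lookup = {'key': 10, 'c': 52}  # -> lookup = {'key': 10, 'c': 52}
ans = lookup.get('y', 228)  # -> ans = 228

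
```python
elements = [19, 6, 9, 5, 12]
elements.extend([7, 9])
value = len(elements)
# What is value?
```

Answer: 7

Derivation:
Trace (tracking value):
elements = [19, 6, 9, 5, 12]  # -> elements = [19, 6, 9, 5, 12]
elements.extend([7, 9])  # -> elements = [19, 6, 9, 5, 12, 7, 9]
value = len(elements)  # -> value = 7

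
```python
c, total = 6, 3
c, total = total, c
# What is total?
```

Answer: 6

Derivation:
Trace (tracking total):
c, total = (6, 3)  # -> c = 6, total = 3
c, total = (total, c)  # -> c = 3, total = 6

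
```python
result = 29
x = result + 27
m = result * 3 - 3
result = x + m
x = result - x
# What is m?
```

Trace (tracking m):
result = 29  # -> result = 29
x = result + 27  # -> x = 56
m = result * 3 - 3  # -> m = 84
result = x + m  # -> result = 140
x = result - x  # -> x = 84

Answer: 84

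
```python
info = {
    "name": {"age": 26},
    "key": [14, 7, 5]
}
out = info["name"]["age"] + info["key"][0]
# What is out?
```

Trace (tracking out):
info = {'name': {'age': 26}, 'key': [14, 7, 5]}  # -> info = {'name': {'age': 26}, 'key': [14, 7, 5]}
out = info['name']['age'] + info['key'][0]  # -> out = 40

Answer: 40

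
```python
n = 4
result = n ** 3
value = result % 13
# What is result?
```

Answer: 64

Derivation:
Trace (tracking result):
n = 4  # -> n = 4
result = n ** 3  # -> result = 64
value = result % 13  # -> value = 12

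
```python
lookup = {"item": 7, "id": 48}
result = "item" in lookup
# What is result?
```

Trace (tracking result):
lookup = {'item': 7, 'id': 48}  # -> lookup = {'item': 7, 'id': 48}
result = 'item' in lookup  # -> result = True

Answer: True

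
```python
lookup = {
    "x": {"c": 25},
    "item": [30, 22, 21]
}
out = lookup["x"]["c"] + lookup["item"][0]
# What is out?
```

Answer: 55

Derivation:
Trace (tracking out):
lookup = {'x': {'c': 25}, 'item': [30, 22, 21]}  # -> lookup = {'x': {'c': 25}, 'item': [30, 22, 21]}
out = lookup['x']['c'] + lookup['item'][0]  # -> out = 55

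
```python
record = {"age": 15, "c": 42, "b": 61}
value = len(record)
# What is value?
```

Answer: 3

Derivation:
Trace (tracking value):
record = {'age': 15, 'c': 42, 'b': 61}  # -> record = {'age': 15, 'c': 42, 'b': 61}
value = len(record)  # -> value = 3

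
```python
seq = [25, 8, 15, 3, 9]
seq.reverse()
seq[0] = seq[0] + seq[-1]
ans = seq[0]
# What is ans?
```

Trace (tracking ans):
seq = [25, 8, 15, 3, 9]  # -> seq = [25, 8, 15, 3, 9]
seq.reverse()  # -> seq = [9, 3, 15, 8, 25]
seq[0] = seq[0] + seq[-1]  # -> seq = [34, 3, 15, 8, 25]
ans = seq[0]  # -> ans = 34

Answer: 34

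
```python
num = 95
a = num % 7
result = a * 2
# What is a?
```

Trace (tracking a):
num = 95  # -> num = 95
a = num % 7  # -> a = 4
result = a * 2  # -> result = 8

Answer: 4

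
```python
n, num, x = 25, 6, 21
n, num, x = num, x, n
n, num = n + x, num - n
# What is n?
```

Answer: 31

Derivation:
Trace (tracking n):
n, num, x = (25, 6, 21)  # -> n = 25, num = 6, x = 21
n, num, x = (num, x, n)  # -> n = 6, num = 21, x = 25
n, num = (n + x, num - n)  # -> n = 31, num = 15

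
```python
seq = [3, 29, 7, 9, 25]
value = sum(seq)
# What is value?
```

Answer: 73

Derivation:
Trace (tracking value):
seq = [3, 29, 7, 9, 25]  # -> seq = [3, 29, 7, 9, 25]
value = sum(seq)  # -> value = 73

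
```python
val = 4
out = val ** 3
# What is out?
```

Trace (tracking out):
val = 4  # -> val = 4
out = val ** 3  # -> out = 64

Answer: 64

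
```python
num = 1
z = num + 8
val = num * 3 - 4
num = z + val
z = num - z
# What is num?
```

Trace (tracking num):
num = 1  # -> num = 1
z = num + 8  # -> z = 9
val = num * 3 - 4  # -> val = -1
num = z + val  # -> num = 8
z = num - z  # -> z = -1

Answer: 8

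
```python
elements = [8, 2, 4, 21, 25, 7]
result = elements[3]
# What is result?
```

Answer: 21

Derivation:
Trace (tracking result):
elements = [8, 2, 4, 21, 25, 7]  # -> elements = [8, 2, 4, 21, 25, 7]
result = elements[3]  # -> result = 21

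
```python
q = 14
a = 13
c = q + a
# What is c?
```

Trace (tracking c):
q = 14  # -> q = 14
a = 13  # -> a = 13
c = q + a  # -> c = 27

Answer: 27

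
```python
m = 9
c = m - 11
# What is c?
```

Trace (tracking c):
m = 9  # -> m = 9
c = m - 11  # -> c = -2

Answer: -2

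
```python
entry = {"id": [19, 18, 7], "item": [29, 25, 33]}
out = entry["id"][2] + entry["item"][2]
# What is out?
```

Answer: 40

Derivation:
Trace (tracking out):
entry = {'id': [19, 18, 7], 'item': [29, 25, 33]}  # -> entry = {'id': [19, 18, 7], 'item': [29, 25, 33]}
out = entry['id'][2] + entry['item'][2]  # -> out = 40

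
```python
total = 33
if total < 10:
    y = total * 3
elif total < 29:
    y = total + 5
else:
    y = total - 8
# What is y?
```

Answer: 25

Derivation:
Trace (tracking y):
total = 33  # -> total = 33
if total < 10:  # condition is False
elif total < 29:  # condition is False
else:
    y = total - 8  # -> y = 25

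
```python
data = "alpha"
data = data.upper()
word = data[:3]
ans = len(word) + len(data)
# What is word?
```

Trace (tracking word):
data = 'alpha'  # -> data = 'alpha'
data = data.upper()  # -> data = 'ALPHA'
word = data[:3]  # -> word = 'ALP'
ans = len(word) + len(data)  # -> ans = 8

Answer: 'ALP'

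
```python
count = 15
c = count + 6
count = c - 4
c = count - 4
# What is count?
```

Answer: 17

Derivation:
Trace (tracking count):
count = 15  # -> count = 15
c = count + 6  # -> c = 21
count = c - 4  # -> count = 17
c = count - 4  # -> c = 13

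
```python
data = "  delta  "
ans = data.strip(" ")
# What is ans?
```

Answer: 'delta'

Derivation:
Trace (tracking ans):
data = '  delta  '  # -> data = '  delta  '
ans = data.strip(' ')  # -> ans = 'delta'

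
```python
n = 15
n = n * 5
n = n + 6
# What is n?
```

Trace (tracking n):
n = 15  # -> n = 15
n = n * 5  # -> n = 75
n = n + 6  # -> n = 81

Answer: 81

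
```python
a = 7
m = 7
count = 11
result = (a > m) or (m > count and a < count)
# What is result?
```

Trace (tracking result):
a = 7  # -> a = 7
m = 7  # -> m = 7
count = 11  # -> count = 11
result = a > m or (m > count and a < count)  # -> result = False

Answer: False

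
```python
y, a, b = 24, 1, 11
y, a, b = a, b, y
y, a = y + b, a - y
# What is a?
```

Answer: 10

Derivation:
Trace (tracking a):
y, a, b = (24, 1, 11)  # -> y = 24, a = 1, b = 11
y, a, b = (a, b, y)  # -> y = 1, a = 11, b = 24
y, a = (y + b, a - y)  # -> y = 25, a = 10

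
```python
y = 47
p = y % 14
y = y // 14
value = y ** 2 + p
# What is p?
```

Trace (tracking p):
y = 47  # -> y = 47
p = y % 14  # -> p = 5
y = y // 14  # -> y = 3
value = y ** 2 + p  # -> value = 14

Answer: 5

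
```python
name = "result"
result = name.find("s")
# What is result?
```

Answer: 2

Derivation:
Trace (tracking result):
name = 'result'  # -> name = 'result'
result = name.find('s')  # -> result = 2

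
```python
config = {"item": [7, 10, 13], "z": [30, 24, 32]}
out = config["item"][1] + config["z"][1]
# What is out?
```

Trace (tracking out):
config = {'item': [7, 10, 13], 'z': [30, 24, 32]}  # -> config = {'item': [7, 10, 13], 'z': [30, 24, 32]}
out = config['item'][1] + config['z'][1]  # -> out = 34

Answer: 34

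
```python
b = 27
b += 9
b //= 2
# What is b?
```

Answer: 18

Derivation:
Trace (tracking b):
b = 27  # -> b = 27
b += 9  # -> b = 36
b //= 2  # -> b = 18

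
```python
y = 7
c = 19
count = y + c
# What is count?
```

Answer: 26

Derivation:
Trace (tracking count):
y = 7  # -> y = 7
c = 19  # -> c = 19
count = y + c  # -> count = 26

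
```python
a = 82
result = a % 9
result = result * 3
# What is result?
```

Trace (tracking result):
a = 82  # -> a = 82
result = a % 9  # -> result = 1
result = result * 3  # -> result = 3

Answer: 3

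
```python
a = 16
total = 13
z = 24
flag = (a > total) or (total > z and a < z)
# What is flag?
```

Answer: True

Derivation:
Trace (tracking flag):
a = 16  # -> a = 16
total = 13  # -> total = 13
z = 24  # -> z = 24
flag = a > total or (total > z and a < z)  # -> flag = True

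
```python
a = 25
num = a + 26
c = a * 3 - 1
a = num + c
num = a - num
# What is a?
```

Answer: 125

Derivation:
Trace (tracking a):
a = 25  # -> a = 25
num = a + 26  # -> num = 51
c = a * 3 - 1  # -> c = 74
a = num + c  # -> a = 125
num = a - num  # -> num = 74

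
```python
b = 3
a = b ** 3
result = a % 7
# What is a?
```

Answer: 27

Derivation:
Trace (tracking a):
b = 3  # -> b = 3
a = b ** 3  # -> a = 27
result = a % 7  # -> result = 6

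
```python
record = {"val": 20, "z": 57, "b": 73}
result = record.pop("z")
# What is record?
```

Trace (tracking record):
record = {'val': 20, 'z': 57, 'b': 73}  # -> record = {'val': 20, 'z': 57, 'b': 73}
result = record.pop('z')  # -> result = 57

Answer: {'val': 20, 'b': 73}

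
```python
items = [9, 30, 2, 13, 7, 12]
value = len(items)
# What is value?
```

Answer: 6

Derivation:
Trace (tracking value):
items = [9, 30, 2, 13, 7, 12]  # -> items = [9, 30, 2, 13, 7, 12]
value = len(items)  # -> value = 6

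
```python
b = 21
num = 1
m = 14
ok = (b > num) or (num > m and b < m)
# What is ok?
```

Trace (tracking ok):
b = 21  # -> b = 21
num = 1  # -> num = 1
m = 14  # -> m = 14
ok = b > num or (num > m and b < m)  # -> ok = True

Answer: True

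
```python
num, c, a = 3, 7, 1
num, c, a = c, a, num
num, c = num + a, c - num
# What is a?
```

Answer: 3

Derivation:
Trace (tracking a):
num, c, a = (3, 7, 1)  # -> num = 3, c = 7, a = 1
num, c, a = (c, a, num)  # -> num = 7, c = 1, a = 3
num, c = (num + a, c - num)  # -> num = 10, c = -6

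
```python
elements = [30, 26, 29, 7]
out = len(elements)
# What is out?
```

Answer: 4

Derivation:
Trace (tracking out):
elements = [30, 26, 29, 7]  # -> elements = [30, 26, 29, 7]
out = len(elements)  # -> out = 4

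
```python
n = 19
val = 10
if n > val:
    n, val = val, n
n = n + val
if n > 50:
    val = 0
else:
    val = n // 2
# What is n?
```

Answer: 29

Derivation:
Trace (tracking n):
n = 19  # -> n = 19
val = 10  # -> val = 10
if n > val:  # condition is True
    n, val = (val, n)  # -> n = 10, val = 19
n = n + val  # -> n = 29
if n > 50:  # condition is False
else:
    val = n // 2  # -> val = 14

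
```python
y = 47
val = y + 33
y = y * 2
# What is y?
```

Answer: 94

Derivation:
Trace (tracking y):
y = 47  # -> y = 47
val = y + 33  # -> val = 80
y = y * 2  # -> y = 94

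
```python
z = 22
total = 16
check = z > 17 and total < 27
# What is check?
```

Trace (tracking check):
z = 22  # -> z = 22
total = 16  # -> total = 16
check = z > 17 and total < 27  # -> check = True

Answer: True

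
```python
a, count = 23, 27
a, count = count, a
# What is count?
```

Trace (tracking count):
a, count = (23, 27)  # -> a = 23, count = 27
a, count = (count, a)  # -> a = 27, count = 23

Answer: 23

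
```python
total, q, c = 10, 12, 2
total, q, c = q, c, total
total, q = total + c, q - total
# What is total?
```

Answer: 22

Derivation:
Trace (tracking total):
total, q, c = (10, 12, 2)  # -> total = 10, q = 12, c = 2
total, q, c = (q, c, total)  # -> total = 12, q = 2, c = 10
total, q = (total + c, q - total)  # -> total = 22, q = -10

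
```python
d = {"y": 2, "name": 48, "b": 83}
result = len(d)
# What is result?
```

Trace (tracking result):
d = {'y': 2, 'name': 48, 'b': 83}  # -> d = {'y': 2, 'name': 48, 'b': 83}
result = len(d)  # -> result = 3

Answer: 3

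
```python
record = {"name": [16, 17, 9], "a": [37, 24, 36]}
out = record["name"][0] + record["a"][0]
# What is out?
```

Answer: 53

Derivation:
Trace (tracking out):
record = {'name': [16, 17, 9], 'a': [37, 24, 36]}  # -> record = {'name': [16, 17, 9], 'a': [37, 24, 36]}
out = record['name'][0] + record['a'][0]  # -> out = 53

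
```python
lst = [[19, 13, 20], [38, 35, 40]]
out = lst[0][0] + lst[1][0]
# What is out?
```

Answer: 57

Derivation:
Trace (tracking out):
lst = [[19, 13, 20], [38, 35, 40]]  # -> lst = [[19, 13, 20], [38, 35, 40]]
out = lst[0][0] + lst[1][0]  # -> out = 57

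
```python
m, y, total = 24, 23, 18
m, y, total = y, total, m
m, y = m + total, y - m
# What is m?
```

Trace (tracking m):
m, y, total = (24, 23, 18)  # -> m = 24, y = 23, total = 18
m, y, total = (y, total, m)  # -> m = 23, y = 18, total = 24
m, y = (m + total, y - m)  # -> m = 47, y = -5

Answer: 47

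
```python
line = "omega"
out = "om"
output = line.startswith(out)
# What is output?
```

Answer: True

Derivation:
Trace (tracking output):
line = 'omega'  # -> line = 'omega'
out = 'om'  # -> out = 'om'
output = line.startswith(out)  # -> output = True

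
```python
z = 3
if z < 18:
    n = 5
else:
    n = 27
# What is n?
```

Answer: 5

Derivation:
Trace (tracking n):
z = 3  # -> z = 3
if z < 18:  # condition is True
    n = 5  # -> n = 5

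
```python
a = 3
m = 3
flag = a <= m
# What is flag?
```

Answer: True

Derivation:
Trace (tracking flag):
a = 3  # -> a = 3
m = 3  # -> m = 3
flag = a <= m  # -> flag = True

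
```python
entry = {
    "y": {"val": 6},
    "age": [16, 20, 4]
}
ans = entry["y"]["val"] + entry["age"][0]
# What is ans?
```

Answer: 22

Derivation:
Trace (tracking ans):
entry = {'y': {'val': 6}, 'age': [16, 20, 4]}  # -> entry = {'y': {'val': 6}, 'age': [16, 20, 4]}
ans = entry['y']['val'] + entry['age'][0]  # -> ans = 22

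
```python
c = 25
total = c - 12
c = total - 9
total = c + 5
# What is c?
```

Answer: 4

Derivation:
Trace (tracking c):
c = 25  # -> c = 25
total = c - 12  # -> total = 13
c = total - 9  # -> c = 4
total = c + 5  # -> total = 9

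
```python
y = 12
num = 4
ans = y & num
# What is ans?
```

Answer: 4

Derivation:
Trace (tracking ans):
y = 12  # -> y = 12
num = 4  # -> num = 4
ans = y & num  # -> ans = 4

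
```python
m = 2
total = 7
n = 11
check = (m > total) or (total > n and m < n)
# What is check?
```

Answer: False

Derivation:
Trace (tracking check):
m = 2  # -> m = 2
total = 7  # -> total = 7
n = 11  # -> n = 11
check = m > total or (total > n and m < n)  # -> check = False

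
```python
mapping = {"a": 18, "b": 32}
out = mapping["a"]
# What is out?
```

Trace (tracking out):
mapping = {'a': 18, 'b': 32}  # -> mapping = {'a': 18, 'b': 32}
out = mapping['a']  # -> out = 18

Answer: 18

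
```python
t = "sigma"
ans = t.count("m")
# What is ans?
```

Answer: 1

Derivation:
Trace (tracking ans):
t = 'sigma'  # -> t = 'sigma'
ans = t.count('m')  # -> ans = 1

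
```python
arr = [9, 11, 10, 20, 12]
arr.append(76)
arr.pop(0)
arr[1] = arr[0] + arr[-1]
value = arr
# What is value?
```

Answer: [11, 87, 20, 12, 76]

Derivation:
Trace (tracking value):
arr = [9, 11, 10, 20, 12]  # -> arr = [9, 11, 10, 20, 12]
arr.append(76)  # -> arr = [9, 11, 10, 20, 12, 76]
arr.pop(0)  # -> arr = [11, 10, 20, 12, 76]
arr[1] = arr[0] + arr[-1]  # -> arr = [11, 87, 20, 12, 76]
value = arr  # -> value = [11, 87, 20, 12, 76]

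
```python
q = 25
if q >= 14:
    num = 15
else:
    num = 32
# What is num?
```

Answer: 15

Derivation:
Trace (tracking num):
q = 25  # -> q = 25
if q >= 14:  # condition is True
    num = 15  # -> num = 15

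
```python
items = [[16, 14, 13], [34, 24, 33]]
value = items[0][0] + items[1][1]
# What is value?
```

Trace (tracking value):
items = [[16, 14, 13], [34, 24, 33]]  # -> items = [[16, 14, 13], [34, 24, 33]]
value = items[0][0] + items[1][1]  # -> value = 40

Answer: 40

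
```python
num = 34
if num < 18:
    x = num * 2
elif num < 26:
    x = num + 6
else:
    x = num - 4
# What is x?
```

Trace (tracking x):
num = 34  # -> num = 34
if num < 18:  # condition is False
elif num < 26:  # condition is False
else:
    x = num - 4  # -> x = 30

Answer: 30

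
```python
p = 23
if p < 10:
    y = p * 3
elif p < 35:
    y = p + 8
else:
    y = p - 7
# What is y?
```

Trace (tracking y):
p = 23  # -> p = 23
if p < 10:  # condition is False
elif p < 35:  # condition is True
    y = p + 8  # -> y = 31

Answer: 31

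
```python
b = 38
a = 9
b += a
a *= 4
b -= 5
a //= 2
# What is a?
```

Answer: 18

Derivation:
Trace (tracking a):
b = 38  # -> b = 38
a = 9  # -> a = 9
b += a  # -> b = 47
a *= 4  # -> a = 36
b -= 5  # -> b = 42
a //= 2  # -> a = 18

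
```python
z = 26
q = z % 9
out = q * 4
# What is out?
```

Answer: 32

Derivation:
Trace (tracking out):
z = 26  # -> z = 26
q = z % 9  # -> q = 8
out = q * 4  # -> out = 32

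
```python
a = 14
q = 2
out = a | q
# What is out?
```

Trace (tracking out):
a = 14  # -> a = 14
q = 2  # -> q = 2
out = a | q  # -> out = 14

Answer: 14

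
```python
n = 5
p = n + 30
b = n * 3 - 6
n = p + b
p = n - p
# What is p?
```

Trace (tracking p):
n = 5  # -> n = 5
p = n + 30  # -> p = 35
b = n * 3 - 6  # -> b = 9
n = p + b  # -> n = 44
p = n - p  # -> p = 9

Answer: 9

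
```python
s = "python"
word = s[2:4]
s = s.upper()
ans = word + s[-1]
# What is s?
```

Answer: 'PYTHON'

Derivation:
Trace (tracking s):
s = 'python'  # -> s = 'python'
word = s[2:4]  # -> word = 'th'
s = s.upper()  # -> s = 'PYTHON'
ans = word + s[-1]  # -> ans = 'thN'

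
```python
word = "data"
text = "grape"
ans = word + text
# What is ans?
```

Answer: 'datagrape'

Derivation:
Trace (tracking ans):
word = 'data'  # -> word = 'data'
text = 'grape'  # -> text = 'grape'
ans = word + text  # -> ans = 'datagrape'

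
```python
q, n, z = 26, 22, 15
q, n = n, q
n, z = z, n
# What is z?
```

Answer: 26

Derivation:
Trace (tracking z):
q, n, z = (26, 22, 15)  # -> q = 26, n = 22, z = 15
q, n = (n, q)  # -> q = 22, n = 26
n, z = (z, n)  # -> n = 15, z = 26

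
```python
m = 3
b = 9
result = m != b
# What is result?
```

Trace (tracking result):
m = 3  # -> m = 3
b = 9  # -> b = 9
result = m != b  # -> result = True

Answer: True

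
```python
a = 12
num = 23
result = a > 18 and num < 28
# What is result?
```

Answer: False

Derivation:
Trace (tracking result):
a = 12  # -> a = 12
num = 23  # -> num = 23
result = a > 18 and num < 28  # -> result = False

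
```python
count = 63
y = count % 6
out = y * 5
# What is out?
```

Answer: 15

Derivation:
Trace (tracking out):
count = 63  # -> count = 63
y = count % 6  # -> y = 3
out = y * 5  # -> out = 15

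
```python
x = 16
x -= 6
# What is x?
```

Trace (tracking x):
x = 16  # -> x = 16
x -= 6  # -> x = 10

Answer: 10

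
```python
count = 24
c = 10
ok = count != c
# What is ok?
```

Answer: True

Derivation:
Trace (tracking ok):
count = 24  # -> count = 24
c = 10  # -> c = 10
ok = count != c  # -> ok = True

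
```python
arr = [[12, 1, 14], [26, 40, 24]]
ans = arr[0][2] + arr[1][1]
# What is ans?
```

Trace (tracking ans):
arr = [[12, 1, 14], [26, 40, 24]]  # -> arr = [[12, 1, 14], [26, 40, 24]]
ans = arr[0][2] + arr[1][1]  # -> ans = 54

Answer: 54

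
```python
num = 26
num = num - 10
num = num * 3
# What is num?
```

Trace (tracking num):
num = 26  # -> num = 26
num = num - 10  # -> num = 16
num = num * 3  # -> num = 48

Answer: 48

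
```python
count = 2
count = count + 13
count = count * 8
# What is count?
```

Trace (tracking count):
count = 2  # -> count = 2
count = count + 13  # -> count = 15
count = count * 8  # -> count = 120

Answer: 120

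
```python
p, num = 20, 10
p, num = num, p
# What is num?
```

Answer: 20

Derivation:
Trace (tracking num):
p, num = (20, 10)  # -> p = 20, num = 10
p, num = (num, p)  # -> p = 10, num = 20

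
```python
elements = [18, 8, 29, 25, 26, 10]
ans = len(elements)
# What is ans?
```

Answer: 6

Derivation:
Trace (tracking ans):
elements = [18, 8, 29, 25, 26, 10]  # -> elements = [18, 8, 29, 25, 26, 10]
ans = len(elements)  # -> ans = 6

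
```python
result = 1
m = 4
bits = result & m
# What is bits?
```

Trace (tracking bits):
result = 1  # -> result = 1
m = 4  # -> m = 4
bits = result & m  # -> bits = 0

Answer: 0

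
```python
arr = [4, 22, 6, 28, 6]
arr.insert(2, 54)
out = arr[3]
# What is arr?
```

Trace (tracking arr):
arr = [4, 22, 6, 28, 6]  # -> arr = [4, 22, 6, 28, 6]
arr.insert(2, 54)  # -> arr = [4, 22, 54, 6, 28, 6]
out = arr[3]  # -> out = 6

Answer: [4, 22, 54, 6, 28, 6]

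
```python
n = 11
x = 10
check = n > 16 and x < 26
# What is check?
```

Answer: False

Derivation:
Trace (tracking check):
n = 11  # -> n = 11
x = 10  # -> x = 10
check = n > 16 and x < 26  # -> check = False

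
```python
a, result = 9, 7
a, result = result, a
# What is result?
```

Answer: 9

Derivation:
Trace (tracking result):
a, result = (9, 7)  # -> a = 9, result = 7
a, result = (result, a)  # -> a = 7, result = 9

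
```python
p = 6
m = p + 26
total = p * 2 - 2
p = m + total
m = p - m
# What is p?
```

Trace (tracking p):
p = 6  # -> p = 6
m = p + 26  # -> m = 32
total = p * 2 - 2  # -> total = 10
p = m + total  # -> p = 42
m = p - m  # -> m = 10

Answer: 42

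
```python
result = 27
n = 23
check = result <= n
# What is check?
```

Trace (tracking check):
result = 27  # -> result = 27
n = 23  # -> n = 23
check = result <= n  # -> check = False

Answer: False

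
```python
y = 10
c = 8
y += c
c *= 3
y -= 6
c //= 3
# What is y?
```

Trace (tracking y):
y = 10  # -> y = 10
c = 8  # -> c = 8
y += c  # -> y = 18
c *= 3  # -> c = 24
y -= 6  # -> y = 12
c //= 3  # -> c = 8

Answer: 12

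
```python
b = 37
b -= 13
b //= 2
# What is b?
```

Trace (tracking b):
b = 37  # -> b = 37
b -= 13  # -> b = 24
b //= 2  # -> b = 12

Answer: 12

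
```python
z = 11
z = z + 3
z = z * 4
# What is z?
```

Answer: 56

Derivation:
Trace (tracking z):
z = 11  # -> z = 11
z = z + 3  # -> z = 14
z = z * 4  # -> z = 56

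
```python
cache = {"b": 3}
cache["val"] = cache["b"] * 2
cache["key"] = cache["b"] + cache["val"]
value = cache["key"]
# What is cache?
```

Trace (tracking cache):
cache = {'b': 3}  # -> cache = {'b': 3}
cache['val'] = cache['b'] * 2  # -> cache = {'b': 3, 'val': 6}
cache['key'] = cache['b'] + cache['val']  # -> cache = {'b': 3, 'val': 6, 'key': 9}
value = cache['key']  # -> value = 9

Answer: {'b': 3, 'val': 6, 'key': 9}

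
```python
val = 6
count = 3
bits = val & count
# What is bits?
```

Trace (tracking bits):
val = 6  # -> val = 6
count = 3  # -> count = 3
bits = val & count  # -> bits = 2

Answer: 2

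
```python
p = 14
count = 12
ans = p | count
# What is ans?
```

Answer: 14

Derivation:
Trace (tracking ans):
p = 14  # -> p = 14
count = 12  # -> count = 12
ans = p | count  # -> ans = 14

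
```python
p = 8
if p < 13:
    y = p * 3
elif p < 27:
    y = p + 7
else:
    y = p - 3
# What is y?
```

Answer: 24

Derivation:
Trace (tracking y):
p = 8  # -> p = 8
if p < 13:  # condition is True
    y = p * 3  # -> y = 24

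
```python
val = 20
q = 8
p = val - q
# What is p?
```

Answer: 12

Derivation:
Trace (tracking p):
val = 20  # -> val = 20
q = 8  # -> q = 8
p = val - q  # -> p = 12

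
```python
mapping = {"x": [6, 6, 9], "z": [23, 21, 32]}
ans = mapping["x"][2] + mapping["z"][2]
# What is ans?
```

Answer: 41

Derivation:
Trace (tracking ans):
mapping = {'x': [6, 6, 9], 'z': [23, 21, 32]}  # -> mapping = {'x': [6, 6, 9], 'z': [23, 21, 32]}
ans = mapping['x'][2] + mapping['z'][2]  # -> ans = 41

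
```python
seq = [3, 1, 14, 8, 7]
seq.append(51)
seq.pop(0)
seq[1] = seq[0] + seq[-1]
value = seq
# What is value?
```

Trace (tracking value):
seq = [3, 1, 14, 8, 7]  # -> seq = [3, 1, 14, 8, 7]
seq.append(51)  # -> seq = [3, 1, 14, 8, 7, 51]
seq.pop(0)  # -> seq = [1, 14, 8, 7, 51]
seq[1] = seq[0] + seq[-1]  # -> seq = [1, 52, 8, 7, 51]
value = seq  # -> value = [1, 52, 8, 7, 51]

Answer: [1, 52, 8, 7, 51]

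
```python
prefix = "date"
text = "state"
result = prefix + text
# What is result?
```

Trace (tracking result):
prefix = 'date'  # -> prefix = 'date'
text = 'state'  # -> text = 'state'
result = prefix + text  # -> result = 'datestate'

Answer: 'datestate'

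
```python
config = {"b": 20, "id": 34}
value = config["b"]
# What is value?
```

Trace (tracking value):
config = {'b': 20, 'id': 34}  # -> config = {'b': 20, 'id': 34}
value = config['b']  # -> value = 20

Answer: 20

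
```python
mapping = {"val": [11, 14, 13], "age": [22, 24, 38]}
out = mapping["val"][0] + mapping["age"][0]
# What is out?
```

Answer: 33

Derivation:
Trace (tracking out):
mapping = {'val': [11, 14, 13], 'age': [22, 24, 38]}  # -> mapping = {'val': [11, 14, 13], 'age': [22, 24, 38]}
out = mapping['val'][0] + mapping['age'][0]  # -> out = 33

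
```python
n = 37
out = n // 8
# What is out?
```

Trace (tracking out):
n = 37  # -> n = 37
out = n // 8  # -> out = 4

Answer: 4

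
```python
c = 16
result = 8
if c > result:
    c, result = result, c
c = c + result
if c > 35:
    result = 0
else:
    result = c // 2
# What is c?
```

Trace (tracking c):
c = 16  # -> c = 16
result = 8  # -> result = 8
if c > result:  # condition is True
    c, result = (result, c)  # -> c = 8, result = 16
c = c + result  # -> c = 24
if c > 35:  # condition is False
else:
    result = c // 2  # -> result = 12

Answer: 24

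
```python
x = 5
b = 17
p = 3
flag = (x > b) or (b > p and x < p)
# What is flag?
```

Answer: False

Derivation:
Trace (tracking flag):
x = 5  # -> x = 5
b = 17  # -> b = 17
p = 3  # -> p = 3
flag = x > b or (b > p and x < p)  # -> flag = False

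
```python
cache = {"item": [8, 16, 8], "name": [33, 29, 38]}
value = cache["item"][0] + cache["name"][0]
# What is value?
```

Trace (tracking value):
cache = {'item': [8, 16, 8], 'name': [33, 29, 38]}  # -> cache = {'item': [8, 16, 8], 'name': [33, 29, 38]}
value = cache['item'][0] + cache['name'][0]  # -> value = 41

Answer: 41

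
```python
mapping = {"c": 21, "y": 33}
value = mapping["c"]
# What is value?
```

Trace (tracking value):
mapping = {'c': 21, 'y': 33}  # -> mapping = {'c': 21, 'y': 33}
value = mapping['c']  # -> value = 21

Answer: 21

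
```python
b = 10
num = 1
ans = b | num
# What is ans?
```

Trace (tracking ans):
b = 10  # -> b = 10
num = 1  # -> num = 1
ans = b | num  # -> ans = 11

Answer: 11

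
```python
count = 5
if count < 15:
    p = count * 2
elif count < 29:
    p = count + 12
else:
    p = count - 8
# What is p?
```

Answer: 10

Derivation:
Trace (tracking p):
count = 5  # -> count = 5
if count < 15:  # condition is True
    p = count * 2  # -> p = 10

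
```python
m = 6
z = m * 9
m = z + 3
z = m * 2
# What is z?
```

Trace (tracking z):
m = 6  # -> m = 6
z = m * 9  # -> z = 54
m = z + 3  # -> m = 57
z = m * 2  # -> z = 114

Answer: 114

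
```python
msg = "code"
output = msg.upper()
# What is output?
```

Answer: 'CODE'

Derivation:
Trace (tracking output):
msg = 'code'  # -> msg = 'code'
output = msg.upper()  # -> output = 'CODE'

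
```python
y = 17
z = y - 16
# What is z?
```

Trace (tracking z):
y = 17  # -> y = 17
z = y - 16  # -> z = 1

Answer: 1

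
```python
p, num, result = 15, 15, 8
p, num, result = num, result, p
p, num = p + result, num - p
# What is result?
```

Answer: 15

Derivation:
Trace (tracking result):
p, num, result = (15, 15, 8)  # -> p = 15, num = 15, result = 8
p, num, result = (num, result, p)  # -> p = 15, num = 8, result = 15
p, num = (p + result, num - p)  # -> p = 30, num = -7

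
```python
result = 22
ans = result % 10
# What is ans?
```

Answer: 2

Derivation:
Trace (tracking ans):
result = 22  # -> result = 22
ans = result % 10  # -> ans = 2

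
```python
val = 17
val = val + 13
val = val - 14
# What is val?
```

Answer: 16

Derivation:
Trace (tracking val):
val = 17  # -> val = 17
val = val + 13  # -> val = 30
val = val - 14  # -> val = 16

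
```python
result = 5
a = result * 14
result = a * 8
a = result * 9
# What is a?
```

Answer: 5040

Derivation:
Trace (tracking a):
result = 5  # -> result = 5
a = result * 14  # -> a = 70
result = a * 8  # -> result = 560
a = result * 9  # -> a = 5040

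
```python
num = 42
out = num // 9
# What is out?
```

Answer: 4

Derivation:
Trace (tracking out):
num = 42  # -> num = 42
out = num // 9  # -> out = 4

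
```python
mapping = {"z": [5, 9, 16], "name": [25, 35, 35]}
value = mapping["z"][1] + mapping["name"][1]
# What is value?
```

Answer: 44

Derivation:
Trace (tracking value):
mapping = {'z': [5, 9, 16], 'name': [25, 35, 35]}  # -> mapping = {'z': [5, 9, 16], 'name': [25, 35, 35]}
value = mapping['z'][1] + mapping['name'][1]  # -> value = 44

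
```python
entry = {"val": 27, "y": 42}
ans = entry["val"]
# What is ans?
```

Trace (tracking ans):
entry = {'val': 27, 'y': 42}  # -> entry = {'val': 27, 'y': 42}
ans = entry['val']  # -> ans = 27

Answer: 27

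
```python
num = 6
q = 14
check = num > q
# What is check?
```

Trace (tracking check):
num = 6  # -> num = 6
q = 14  # -> q = 14
check = num > q  # -> check = False

Answer: False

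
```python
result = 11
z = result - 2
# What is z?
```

Trace (tracking z):
result = 11  # -> result = 11
z = result - 2  # -> z = 9

Answer: 9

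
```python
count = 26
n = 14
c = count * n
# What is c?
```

Answer: 364

Derivation:
Trace (tracking c):
count = 26  # -> count = 26
n = 14  # -> n = 14
c = count * n  # -> c = 364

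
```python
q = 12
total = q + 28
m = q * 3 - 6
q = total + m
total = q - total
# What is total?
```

Trace (tracking total):
q = 12  # -> q = 12
total = q + 28  # -> total = 40
m = q * 3 - 6  # -> m = 30
q = total + m  # -> q = 70
total = q - total  # -> total = 30

Answer: 30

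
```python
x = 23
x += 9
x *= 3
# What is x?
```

Trace (tracking x):
x = 23  # -> x = 23
x += 9  # -> x = 32
x *= 3  # -> x = 96

Answer: 96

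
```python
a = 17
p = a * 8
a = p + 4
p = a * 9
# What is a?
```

Trace (tracking a):
a = 17  # -> a = 17
p = a * 8  # -> p = 136
a = p + 4  # -> a = 140
p = a * 9  # -> p = 1260

Answer: 140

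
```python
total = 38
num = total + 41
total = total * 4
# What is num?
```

Answer: 79

Derivation:
Trace (tracking num):
total = 38  # -> total = 38
num = total + 41  # -> num = 79
total = total * 4  # -> total = 152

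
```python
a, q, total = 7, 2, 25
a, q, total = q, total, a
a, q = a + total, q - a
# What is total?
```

Answer: 7

Derivation:
Trace (tracking total):
a, q, total = (7, 2, 25)  # -> a = 7, q = 2, total = 25
a, q, total = (q, total, a)  # -> a = 2, q = 25, total = 7
a, q = (a + total, q - a)  # -> a = 9, q = 23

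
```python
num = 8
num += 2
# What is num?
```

Answer: 10

Derivation:
Trace (tracking num):
num = 8  # -> num = 8
num += 2  # -> num = 10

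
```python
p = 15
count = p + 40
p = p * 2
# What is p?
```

Answer: 30

Derivation:
Trace (tracking p):
p = 15  # -> p = 15
count = p + 40  # -> count = 55
p = p * 2  # -> p = 30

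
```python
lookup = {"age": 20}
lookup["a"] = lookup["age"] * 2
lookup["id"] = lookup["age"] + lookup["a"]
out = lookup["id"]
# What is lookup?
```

Answer: {'age': 20, 'a': 40, 'id': 60}

Derivation:
Trace (tracking lookup):
lookup = {'age': 20}  # -> lookup = {'age': 20}
lookup['a'] = lookup['age'] * 2  # -> lookup = {'age': 20, 'a': 40}
lookup['id'] = lookup['age'] + lookup['a']  # -> lookup = {'age': 20, 'a': 40, 'id': 60}
out = lookup['id']  # -> out = 60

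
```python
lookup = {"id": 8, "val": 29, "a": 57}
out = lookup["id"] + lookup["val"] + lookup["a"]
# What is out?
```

Answer: 94

Derivation:
Trace (tracking out):
lookup = {'id': 8, 'val': 29, 'a': 57}  # -> lookup = {'id': 8, 'val': 29, 'a': 57}
out = lookup['id'] + lookup['val'] + lookup['a']  # -> out = 94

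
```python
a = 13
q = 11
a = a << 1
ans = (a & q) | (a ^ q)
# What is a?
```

Trace (tracking a):
a = 13  # -> a = 13
q = 11  # -> q = 11
a = a << 1  # -> a = 26
ans = a & q | a ^ q  # -> ans = 27

Answer: 26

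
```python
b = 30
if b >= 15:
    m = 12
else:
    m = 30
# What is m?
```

Trace (tracking m):
b = 30  # -> b = 30
if b >= 15:  # condition is True
    m = 12  # -> m = 12

Answer: 12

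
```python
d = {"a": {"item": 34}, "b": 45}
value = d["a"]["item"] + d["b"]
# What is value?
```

Trace (tracking value):
d = {'a': {'item': 34}, 'b': 45}  # -> d = {'a': {'item': 34}, 'b': 45}
value = d['a']['item'] + d['b']  # -> value = 79

Answer: 79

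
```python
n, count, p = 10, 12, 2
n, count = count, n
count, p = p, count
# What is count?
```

Answer: 2

Derivation:
Trace (tracking count):
n, count, p = (10, 12, 2)  # -> n = 10, count = 12, p = 2
n, count = (count, n)  # -> n = 12, count = 10
count, p = (p, count)  # -> count = 2, p = 10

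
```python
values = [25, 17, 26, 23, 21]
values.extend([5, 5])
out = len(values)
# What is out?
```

Trace (tracking out):
values = [25, 17, 26, 23, 21]  # -> values = [25, 17, 26, 23, 21]
values.extend([5, 5])  # -> values = [25, 17, 26, 23, 21, 5, 5]
out = len(values)  # -> out = 7

Answer: 7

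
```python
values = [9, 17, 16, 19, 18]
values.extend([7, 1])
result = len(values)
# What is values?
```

Trace (tracking values):
values = [9, 17, 16, 19, 18]  # -> values = [9, 17, 16, 19, 18]
values.extend([7, 1])  # -> values = [9, 17, 16, 19, 18, 7, 1]
result = len(values)  # -> result = 7

Answer: [9, 17, 16, 19, 18, 7, 1]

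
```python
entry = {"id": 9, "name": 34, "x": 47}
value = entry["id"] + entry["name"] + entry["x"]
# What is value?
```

Answer: 90

Derivation:
Trace (tracking value):
entry = {'id': 9, 'name': 34, 'x': 47}  # -> entry = {'id': 9, 'name': 34, 'x': 47}
value = entry['id'] + entry['name'] + entry['x']  # -> value = 90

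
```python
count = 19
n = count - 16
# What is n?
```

Answer: 3

Derivation:
Trace (tracking n):
count = 19  # -> count = 19
n = count - 16  # -> n = 3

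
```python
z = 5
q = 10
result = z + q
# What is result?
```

Answer: 15

Derivation:
Trace (tracking result):
z = 5  # -> z = 5
q = 10  # -> q = 10
result = z + q  # -> result = 15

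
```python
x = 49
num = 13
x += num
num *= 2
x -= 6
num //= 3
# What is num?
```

Answer: 8

Derivation:
Trace (tracking num):
x = 49  # -> x = 49
num = 13  # -> num = 13
x += num  # -> x = 62
num *= 2  # -> num = 26
x -= 6  # -> x = 56
num //= 3  # -> num = 8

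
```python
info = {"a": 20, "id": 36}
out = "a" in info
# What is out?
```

Trace (tracking out):
info = {'a': 20, 'id': 36}  # -> info = {'a': 20, 'id': 36}
out = 'a' in info  # -> out = True

Answer: True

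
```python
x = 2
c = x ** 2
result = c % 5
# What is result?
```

Answer: 4

Derivation:
Trace (tracking result):
x = 2  # -> x = 2
c = x ** 2  # -> c = 4
result = c % 5  # -> result = 4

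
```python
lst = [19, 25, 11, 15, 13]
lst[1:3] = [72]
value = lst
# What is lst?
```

Trace (tracking lst):
lst = [19, 25, 11, 15, 13]  # -> lst = [19, 25, 11, 15, 13]
lst[1:3] = [72]  # -> lst = [19, 72, 15, 13]
value = lst  # -> value = [19, 72, 15, 13]

Answer: [19, 72, 15, 13]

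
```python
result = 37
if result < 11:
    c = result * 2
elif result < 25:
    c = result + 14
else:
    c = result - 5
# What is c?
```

Answer: 32

Derivation:
Trace (tracking c):
result = 37  # -> result = 37
if result < 11:  # condition is False
elif result < 25:  # condition is False
else:
    c = result - 5  # -> c = 32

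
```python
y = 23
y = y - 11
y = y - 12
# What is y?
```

Answer: 0

Derivation:
Trace (tracking y):
y = 23  # -> y = 23
y = y - 11  # -> y = 12
y = y - 12  # -> y = 0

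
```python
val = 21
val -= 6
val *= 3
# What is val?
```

Trace (tracking val):
val = 21  # -> val = 21
val -= 6  # -> val = 15
val *= 3  # -> val = 45

Answer: 45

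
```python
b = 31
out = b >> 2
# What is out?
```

Trace (tracking out):
b = 31  # -> b = 31
out = b >> 2  # -> out = 7

Answer: 7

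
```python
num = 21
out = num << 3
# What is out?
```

Trace (tracking out):
num = 21  # -> num = 21
out = num << 3  # -> out = 168

Answer: 168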